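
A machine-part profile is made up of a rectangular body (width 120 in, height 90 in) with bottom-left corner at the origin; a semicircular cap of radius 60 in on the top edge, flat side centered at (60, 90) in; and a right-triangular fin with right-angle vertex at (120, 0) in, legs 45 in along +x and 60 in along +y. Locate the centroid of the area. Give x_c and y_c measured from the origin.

x_c = 65.69 in, y_c = 65.48 in

rectangular body: A = 120 × 90 = 10800.00, centroid at (60.00, 45.00).
semicircular top: A = ½π·60² = 5654.87, centroid at (60.00, 115.46).
triangular fin: A = ½·45·60 = 1350.00, centroid at (135.00, 20.00).
ΣA = 17804.87 in², ΣAx_c = 1169542.01 in³, ΣAy_c = 1165938.01 in³.
x_c = 1169542.01/17804.87 = 65.69 in; y_c = 1165938.01/17804.87 = 65.48 in.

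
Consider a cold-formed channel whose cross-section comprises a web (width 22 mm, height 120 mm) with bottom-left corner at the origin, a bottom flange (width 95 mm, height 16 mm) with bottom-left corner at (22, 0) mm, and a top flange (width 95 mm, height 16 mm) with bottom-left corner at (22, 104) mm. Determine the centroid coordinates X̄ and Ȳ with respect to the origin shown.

X̄ = 42.31 mm, Ȳ = 60.00 mm

Part | A | x̄ᵢ | ȳᵢ | A·x̄ᵢ | A·ȳᵢ
web | 2640.00 | 11.00 | 60.00 | 29040.00 | 158400.00
bottom flange | 1520.00 | 69.50 | 8.00 | 105640.00 | 12160.00
top flange | 1520.00 | 69.50 | 112.00 | 105640.00 | 170240.00
Σ | 5680.00 |  |  | 240320.00 | 340800.00
X̄ = 240320.00 / 5680.00 = 42.31 mm
Ȳ = 340800.00 / 5680.00 = 60.00 mm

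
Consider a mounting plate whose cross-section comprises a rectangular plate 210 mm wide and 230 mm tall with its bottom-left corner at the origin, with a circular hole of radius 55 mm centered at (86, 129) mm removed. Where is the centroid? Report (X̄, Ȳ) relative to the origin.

X̄ = 109.65 mm, Ȳ = 111.57 mm

Part | A | x̄ᵢ | ȳᵢ | A·x̄ᵢ | A·ȳᵢ
plate | 48300.00 | 105.00 | 115.00 | 5071500.00 | 5554500.00
hole | -9503.32 | 86.00 | 129.00 | -817285.33 | -1225927.99
Σ | 38796.68 |  |  | 4254214.67 | 4328572.01
X̄ = 4254214.67 / 38796.68 = 109.65 mm
Ȳ = 4328572.01 / 38796.68 = 111.57 mm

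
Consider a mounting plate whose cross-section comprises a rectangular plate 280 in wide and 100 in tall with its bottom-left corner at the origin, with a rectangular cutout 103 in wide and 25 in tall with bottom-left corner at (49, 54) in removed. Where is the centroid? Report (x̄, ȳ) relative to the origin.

x̄ = 144.00 in, ȳ = 48.33 in

plate: A = 280 × 100 = 28000.00, centroid at (140.00, 50.00).
hole: A = −(103 × 25) = -2575.00, centroid at (100.50, 66.50).
ΣA = 25425.00 in², ΣAx̄ = 3661212.50 in³, ΣAȳ = 1228762.50 in³.
x̄ = 3661212.50/25425.00 = 144.00 in; ȳ = 1228762.50/25425.00 = 48.33 in.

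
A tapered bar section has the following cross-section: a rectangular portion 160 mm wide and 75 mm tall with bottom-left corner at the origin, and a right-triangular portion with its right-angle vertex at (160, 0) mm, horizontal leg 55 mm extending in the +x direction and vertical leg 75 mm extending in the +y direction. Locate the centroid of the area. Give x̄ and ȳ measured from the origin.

x̄ = 94.42 mm, ȳ = 35.67 mm

rectangular portion: A = 160 × 75 = 12000.00, centroid at (80.00, 37.50).
triangular portion: A = ½·55·75 = 2062.50, centroid at (178.33, 25.00).
ΣA = 14062.50 mm²
ΣAx̄ = (12000.00)(80.00) + (2062.50)(178.33) = 1327812.50 mm³
ΣAȳ = (12000.00)(37.50) + (2062.50)(25.00) = 501562.50 mm³
x̄ = 1327812.50 / 14062.50 = 94.42 mm
ȳ = 501562.50 / 14062.50 = 35.67 mm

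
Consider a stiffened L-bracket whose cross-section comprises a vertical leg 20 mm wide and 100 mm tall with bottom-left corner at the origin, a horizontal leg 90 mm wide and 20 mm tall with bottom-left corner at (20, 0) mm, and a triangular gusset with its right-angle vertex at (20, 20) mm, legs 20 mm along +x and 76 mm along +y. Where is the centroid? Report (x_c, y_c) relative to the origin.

vertical leg: A = 20 × 100 = 2000.00, centroid at (10.00, 50.00).
horizontal leg: A = 90 × 20 = 1800.00, centroid at (65.00, 10.00).
gusset: A = ½·20·76 = 760.00, centroid at (26.67, 45.33).
ΣA = 4560.00 mm²
ΣAx_c = (2000.00)(10.00) + (1800.00)(65.00) + (760.00)(26.67) = 157266.67 mm³
ΣAy_c = (2000.00)(50.00) + (1800.00)(10.00) + (760.00)(45.33) = 152453.33 mm³
x_c = 157266.67 / 4560.00 = 34.49 mm
y_c = 152453.33 / 4560.00 = 33.43 mm

x_c = 34.49 mm, y_c = 33.43 mm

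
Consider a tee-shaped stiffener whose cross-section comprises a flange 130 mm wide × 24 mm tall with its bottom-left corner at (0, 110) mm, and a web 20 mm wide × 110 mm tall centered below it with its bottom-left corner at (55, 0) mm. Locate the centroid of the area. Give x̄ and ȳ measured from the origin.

web: A = 20 × 110 = 2200.00, centroid at (65.00, 55.00).
flange: A = 130 × 24 = 3120.00, centroid at (65.00, 122.00).
ΣA = 5320.00 mm²
ΣAx̄ = (2200.00)(65.00) + (3120.00)(65.00) = 345800.00 mm³
ΣAȳ = (2200.00)(55.00) + (3120.00)(122.00) = 501640.00 mm³
x̄ = 345800.00 / 5320.00 = 65.00 mm
ȳ = 501640.00 / 5320.00 = 94.29 mm

x̄ = 65.00 mm, ȳ = 94.29 mm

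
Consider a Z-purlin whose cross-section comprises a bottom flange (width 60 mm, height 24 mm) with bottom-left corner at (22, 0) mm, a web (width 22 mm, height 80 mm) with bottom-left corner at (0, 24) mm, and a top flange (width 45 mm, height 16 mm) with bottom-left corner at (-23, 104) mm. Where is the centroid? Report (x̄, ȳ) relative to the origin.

bottom flange: A = 60 × 24 = 1440.00, centroid at (52.00, 12.00).
web: A = 22 × 80 = 1760.00, centroid at (11.00, 64.00).
top flange: A = 45 × 16 = 720.00, centroid at (-0.50, 112.00).
ΣA = 3920.00 mm², ΣAx̄ = 93880.00 mm³, ΣAȳ = 210560.00 mm³.
x̄ = 93880.00/3920.00 = 23.95 mm; ȳ = 210560.00/3920.00 = 53.71 mm.

x̄ = 23.95 mm, ȳ = 53.71 mm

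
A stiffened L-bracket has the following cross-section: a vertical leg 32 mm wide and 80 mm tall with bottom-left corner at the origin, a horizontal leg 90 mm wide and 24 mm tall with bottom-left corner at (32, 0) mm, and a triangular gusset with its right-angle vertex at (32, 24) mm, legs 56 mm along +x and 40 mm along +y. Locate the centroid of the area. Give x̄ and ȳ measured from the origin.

x̄ = 45.21 mm, ȳ = 29.13 mm

vertical leg: A = 32 × 80 = 2560.00, centroid at (16.00, 40.00).
horizontal leg: A = 90 × 24 = 2160.00, centroid at (77.00, 12.00).
gusset: A = ½·56·40 = 1120.00, centroid at (50.67, 37.33).
ΣA = 5840.00 mm²
ΣAx̄ = (2560.00)(16.00) + (2160.00)(77.00) + (1120.00)(50.67) = 264026.67 mm³
ΣAȳ = (2560.00)(40.00) + (2160.00)(12.00) + (1120.00)(37.33) = 170133.33 mm³
x̄ = 264026.67 / 5840.00 = 45.21 mm
ȳ = 170133.33 / 5840.00 = 29.13 mm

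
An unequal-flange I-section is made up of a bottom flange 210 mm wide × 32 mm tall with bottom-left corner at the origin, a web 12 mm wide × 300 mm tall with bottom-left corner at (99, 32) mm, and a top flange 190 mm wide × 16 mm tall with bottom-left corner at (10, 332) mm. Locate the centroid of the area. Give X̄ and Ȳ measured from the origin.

Part | A | x̄ᵢ | ȳᵢ | A·x̄ᵢ | A·ȳᵢ
bottom flange | 6720.00 | 105.00 | 16.00 | 705600.00 | 107520.00
web | 3600.00 | 105.00 | 182.00 | 378000.00 | 655200.00
top flange | 3040.00 | 105.00 | 340.00 | 319200.00 | 1033600.00
Σ | 13360.00 |  |  | 1402800.00 | 1796320.00
X̄ = 1402800.00 / 13360.00 = 105.00 mm
Ȳ = 1796320.00 / 13360.00 = 134.46 mm

X̄ = 105.00 mm, Ȳ = 134.46 mm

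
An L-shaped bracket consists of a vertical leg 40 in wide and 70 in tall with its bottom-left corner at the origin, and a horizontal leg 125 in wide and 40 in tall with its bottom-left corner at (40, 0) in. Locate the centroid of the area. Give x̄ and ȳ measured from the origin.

x̄ = 72.88 in, ȳ = 25.38 in

vertical leg: A = 40 × 70 = 2800.00, centroid at (20.00, 35.00).
horizontal leg: A = 125 × 40 = 5000.00, centroid at (102.50, 20.00).
ΣA = 7800.00 in²
ΣAx̄ = (2800.00)(20.00) + (5000.00)(102.50) = 568500.00 in³
ΣAȳ = (2800.00)(35.00) + (5000.00)(20.00) = 198000.00 in³
x̄ = 568500.00 / 7800.00 = 72.88 in
ȳ = 198000.00 / 7800.00 = 25.38 in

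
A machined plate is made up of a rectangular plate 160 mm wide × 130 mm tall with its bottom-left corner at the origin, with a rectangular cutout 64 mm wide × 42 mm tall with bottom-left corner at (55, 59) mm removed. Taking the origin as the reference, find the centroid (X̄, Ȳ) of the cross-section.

plate: A = 160 × 130 = 20800.00, centroid at (80.00, 65.00).
hole: A = −(64 × 42) = -2688.00, centroid at (87.00, 80.00).
ΣA = 18112.00 mm²
ΣAX̄ = (20800.00)(80.00) + (-2688.00)(87.00) = 1430144.00 mm³
ΣAȲ = (20800.00)(65.00) + (-2688.00)(80.00) = 1136960.00 mm³
X̄ = 1430144.00 / 18112.00 = 78.96 mm
Ȳ = 1136960.00 / 18112.00 = 62.77 mm

X̄ = 78.96 mm, Ȳ = 62.77 mm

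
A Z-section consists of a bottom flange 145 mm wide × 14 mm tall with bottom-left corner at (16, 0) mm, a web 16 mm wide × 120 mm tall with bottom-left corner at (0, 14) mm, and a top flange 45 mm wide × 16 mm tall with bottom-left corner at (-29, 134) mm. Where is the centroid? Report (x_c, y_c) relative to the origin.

x_c = 40.76 mm, y_c = 55.36 mm

Part | A | x̄ᵢ | ȳᵢ | A·x̄ᵢ | A·ȳᵢ
bottom flange | 2030.00 | 88.50 | 7.00 | 179655.00 | 14210.00
web | 1920.00 | 8.00 | 74.00 | 15360.00 | 142080.00
top flange | 720.00 | -6.50 | 142.00 | -4680.00 | 102240.00
Σ | 4670.00 |  |  | 190335.00 | 258530.00
x_c = 190335.00 / 4670.00 = 40.76 mm
y_c = 258530.00 / 4670.00 = 55.36 mm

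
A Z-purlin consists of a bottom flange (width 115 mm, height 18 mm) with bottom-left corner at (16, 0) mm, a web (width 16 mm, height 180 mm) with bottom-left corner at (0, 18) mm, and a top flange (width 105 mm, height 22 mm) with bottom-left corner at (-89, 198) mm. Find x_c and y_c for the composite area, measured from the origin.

Part | A | x̄ᵢ | ȳᵢ | A·x̄ᵢ | A·ȳᵢ
bottom flange | 2070.00 | 73.50 | 9.00 | 152145.00 | 18630.00
web | 2880.00 | 8.00 | 108.00 | 23040.00 | 311040.00
top flange | 2310.00 | -36.50 | 209.00 | -84315.00 | 482790.00
Σ | 7260.00 |  |  | 90870.00 | 812460.00
x_c = 90870.00 / 7260.00 = 12.52 mm
y_c = 812460.00 / 7260.00 = 111.91 mm

x_c = 12.52 mm, y_c = 111.91 mm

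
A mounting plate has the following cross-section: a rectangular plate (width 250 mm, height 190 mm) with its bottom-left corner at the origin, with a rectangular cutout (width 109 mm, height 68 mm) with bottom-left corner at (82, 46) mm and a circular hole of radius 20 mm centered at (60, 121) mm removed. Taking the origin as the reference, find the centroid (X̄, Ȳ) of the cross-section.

plate: A = 250 × 190 = 47500.00, centroid at (125.00, 95.00).
hole 1: A = −(109 × 68) = -7412.00, centroid at (136.50, 80.00).
hole 2: A = −π·20² = -1256.64, centroid at (60.00, 121.00).
ΣA = 38831.36 mm²
ΣAX̄ = (47500.00)(125.00) + (-7412.00)(136.50) + (-1256.64)(60.00) = 4850363.78 mm³
ΣAȲ = (47500.00)(95.00) + (-7412.00)(80.00) + (-1256.64)(121.00) = 3767486.92 mm³
X̄ = 4850363.78 / 38831.36 = 124.91 mm
Ȳ = 3767486.92 / 38831.36 = 97.02 mm

X̄ = 124.91 mm, Ȳ = 97.02 mm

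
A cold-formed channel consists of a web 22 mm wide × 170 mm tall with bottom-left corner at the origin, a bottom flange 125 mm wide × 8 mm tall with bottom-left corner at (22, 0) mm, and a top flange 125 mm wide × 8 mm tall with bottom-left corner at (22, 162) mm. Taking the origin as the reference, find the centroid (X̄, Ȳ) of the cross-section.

X̄ = 36.61 mm, Ȳ = 85.00 mm

Part | A | x̄ᵢ | ȳᵢ | A·x̄ᵢ | A·ȳᵢ
web | 3740.00 | 11.00 | 85.00 | 41140.00 | 317900.00
bottom flange | 1000.00 | 84.50 | 4.00 | 84500.00 | 4000.00
top flange | 1000.00 | 84.50 | 166.00 | 84500.00 | 166000.00
Σ | 5740.00 |  |  | 210140.00 | 487900.00
X̄ = 210140.00 / 5740.00 = 36.61 mm
Ȳ = 487900.00 / 5740.00 = 85.00 mm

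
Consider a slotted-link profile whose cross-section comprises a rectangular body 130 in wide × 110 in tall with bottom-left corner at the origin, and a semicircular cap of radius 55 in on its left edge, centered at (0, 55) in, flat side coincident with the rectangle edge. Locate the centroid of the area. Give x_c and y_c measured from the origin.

x_c = 42.97 in, y_c = 55.00 in

Part | A | x̄ᵢ | ȳᵢ | A·x̄ᵢ | A·ȳᵢ
rectangular body | 14300.00 | 65.00 | 55.00 | 929500.00 | 786500.00
semicircular end | 4751.66 | -23.34 | 55.00 | -110916.67 | 261341.24
Σ | 19051.66 |  |  | 818583.33 | 1047841.24
x_c = 818583.33 / 19051.66 = 42.97 in
y_c = 1047841.24 / 19051.66 = 55.00 in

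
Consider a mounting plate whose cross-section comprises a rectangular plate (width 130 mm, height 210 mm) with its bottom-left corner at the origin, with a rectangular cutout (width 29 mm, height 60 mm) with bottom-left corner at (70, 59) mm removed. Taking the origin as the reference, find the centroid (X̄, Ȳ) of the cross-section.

X̄ = 63.67 mm, Ȳ = 106.09 mm

plate: A = 130 × 210 = 27300.00, centroid at (65.00, 105.00).
hole: A = −(29 × 60) = -1740.00, centroid at (84.50, 89.00).
ΣA = 25560.00 mm²
ΣAX̄ = (27300.00)(65.00) + (-1740.00)(84.50) = 1627470.00 mm³
ΣAȲ = (27300.00)(105.00) + (-1740.00)(89.00) = 2711640.00 mm³
X̄ = 1627470.00 / 25560.00 = 63.67 mm
Ȳ = 2711640.00 / 25560.00 = 106.09 mm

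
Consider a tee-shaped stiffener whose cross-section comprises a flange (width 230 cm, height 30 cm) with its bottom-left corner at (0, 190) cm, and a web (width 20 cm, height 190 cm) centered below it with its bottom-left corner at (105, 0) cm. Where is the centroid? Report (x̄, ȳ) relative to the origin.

Part | A | x̄ᵢ | ȳᵢ | A·x̄ᵢ | A·ȳᵢ
web | 3800.00 | 115.00 | 95.00 | 437000.00 | 361000.00
flange | 6900.00 | 115.00 | 205.00 | 793500.00 | 1414500.00
Σ | 10700.00 |  |  | 1230500.00 | 1775500.00
x̄ = 1230500.00 / 10700.00 = 115.00 cm
ȳ = 1775500.00 / 10700.00 = 165.93 cm

x̄ = 115.00 cm, ȳ = 165.93 cm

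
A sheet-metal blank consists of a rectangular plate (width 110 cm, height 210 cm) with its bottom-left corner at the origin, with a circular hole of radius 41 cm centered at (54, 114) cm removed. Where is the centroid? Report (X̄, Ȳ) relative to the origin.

X̄ = 55.30 cm, Ȳ = 102.33 cm

plate: A = 110 × 210 = 23100.00, centroid at (55.00, 105.00).
hole: A = −π·41² = -5281.02, centroid at (54.00, 114.00).
ΣA = 17818.98 cm²
ΣAX̄ = (23100.00)(55.00) + (-5281.02)(54.00) = 985325.07 cm³
ΣAȲ = (23100.00)(105.00) + (-5281.02)(114.00) = 1823464.03 cm³
X̄ = 985325.07 / 17818.98 = 55.30 cm
Ȳ = 1823464.03 / 17818.98 = 102.33 cm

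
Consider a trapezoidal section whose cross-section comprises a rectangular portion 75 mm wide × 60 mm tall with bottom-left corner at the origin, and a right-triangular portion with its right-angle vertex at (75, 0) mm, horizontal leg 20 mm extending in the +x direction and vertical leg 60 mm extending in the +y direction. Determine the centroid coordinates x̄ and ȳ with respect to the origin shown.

Part | A | x̄ᵢ | ȳᵢ | A·x̄ᵢ | A·ȳᵢ
rectangular portion | 4500.00 | 37.50 | 30.00 | 168750.00 | 135000.00
triangular portion | 600.00 | 81.67 | 20.00 | 49000.00 | 12000.00
Σ | 5100.00 |  |  | 217750.00 | 147000.00
x̄ = 217750.00 / 5100.00 = 42.70 mm
ȳ = 147000.00 / 5100.00 = 28.82 mm

x̄ = 42.70 mm, ȳ = 28.82 mm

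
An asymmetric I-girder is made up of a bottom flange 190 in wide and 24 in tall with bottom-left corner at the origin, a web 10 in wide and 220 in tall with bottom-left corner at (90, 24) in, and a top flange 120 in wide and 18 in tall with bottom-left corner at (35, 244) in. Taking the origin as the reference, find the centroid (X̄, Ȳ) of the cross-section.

X̄ = 95.00 in, Ȳ = 100.45 in

bottom flange: A = 190 × 24 = 4560.00, centroid at (95.00, 12.00).
web: A = 10 × 220 = 2200.00, centroid at (95.00, 134.00).
top flange: A = 120 × 18 = 2160.00, centroid at (95.00, 253.00).
ΣA = 8920.00 in², ΣAX̄ = 847400.00 in³, ΣAȲ = 896000.00 in³.
X̄ = 847400.00/8920.00 = 95.00 in; Ȳ = 896000.00/8920.00 = 100.45 in.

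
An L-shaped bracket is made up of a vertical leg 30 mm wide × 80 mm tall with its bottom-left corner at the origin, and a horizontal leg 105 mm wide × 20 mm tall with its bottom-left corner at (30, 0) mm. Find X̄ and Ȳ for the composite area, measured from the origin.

Part | A | x̄ᵢ | ȳᵢ | A·x̄ᵢ | A·ȳᵢ
vertical leg | 2400.00 | 15.00 | 40.00 | 36000.00 | 96000.00
horizontal leg | 2100.00 | 82.50 | 10.00 | 173250.00 | 21000.00
Σ | 4500.00 |  |  | 209250.00 | 117000.00
X̄ = 209250.00 / 4500.00 = 46.50 mm
Ȳ = 117000.00 / 4500.00 = 26.00 mm

X̄ = 46.50 mm, Ȳ = 26.00 mm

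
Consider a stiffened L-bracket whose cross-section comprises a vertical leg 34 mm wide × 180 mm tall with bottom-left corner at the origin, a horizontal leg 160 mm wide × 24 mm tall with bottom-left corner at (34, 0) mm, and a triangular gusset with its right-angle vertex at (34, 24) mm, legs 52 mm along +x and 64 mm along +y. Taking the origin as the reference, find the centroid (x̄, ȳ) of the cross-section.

vertical leg: A = 34 × 180 = 6120.00, centroid at (17.00, 90.00).
horizontal leg: A = 160 × 24 = 3840.00, centroid at (114.00, 12.00).
gusset: A = ½·52·64 = 1664.00, centroid at (51.33, 45.33).
ΣA = 11624.00 mm²
ΣAx̄ = (6120.00)(17.00) + (3840.00)(114.00) + (1664.00)(51.33) = 627218.67 mm³
ΣAȳ = (6120.00)(90.00) + (3840.00)(12.00) + (1664.00)(45.33) = 672314.67 mm³
x̄ = 627218.67 / 11624.00 = 53.96 mm
ȳ = 672314.67 / 11624.00 = 57.84 mm

x̄ = 53.96 mm, ȳ = 57.84 mm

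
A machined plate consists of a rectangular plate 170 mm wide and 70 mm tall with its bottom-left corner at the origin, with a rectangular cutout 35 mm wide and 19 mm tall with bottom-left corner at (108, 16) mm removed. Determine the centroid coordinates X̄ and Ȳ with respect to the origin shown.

X̄ = 82.60 mm, Ȳ = 35.56 mm

Part | A | x̄ᵢ | ȳᵢ | A·x̄ᵢ | A·ȳᵢ
plate | 11900.00 | 85.00 | 35.00 | 1011500.00 | 416500.00
hole | -665.00 | 125.50 | 25.50 | -83457.50 | -16957.50
Σ | 11235.00 |  |  | 928042.50 | 399542.50
X̄ = 928042.50 / 11235.00 = 82.60 mm
Ȳ = 399542.50 / 11235.00 = 35.56 mm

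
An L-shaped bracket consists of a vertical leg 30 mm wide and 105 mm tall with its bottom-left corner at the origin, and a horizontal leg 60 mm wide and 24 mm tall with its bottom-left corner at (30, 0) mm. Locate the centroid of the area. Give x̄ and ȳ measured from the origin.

x̄ = 29.12 mm, ȳ = 39.79 mm

vertical leg: A = 30 × 105 = 3150.00, centroid at (15.00, 52.50).
horizontal leg: A = 60 × 24 = 1440.00, centroid at (60.00, 12.00).
ΣA = 4590.00 mm², ΣAx̄ = 133650.00 mm³, ΣAȳ = 182655.00 mm³.
x̄ = 133650.00/4590.00 = 29.12 mm; ȳ = 182655.00/4590.00 = 39.79 mm.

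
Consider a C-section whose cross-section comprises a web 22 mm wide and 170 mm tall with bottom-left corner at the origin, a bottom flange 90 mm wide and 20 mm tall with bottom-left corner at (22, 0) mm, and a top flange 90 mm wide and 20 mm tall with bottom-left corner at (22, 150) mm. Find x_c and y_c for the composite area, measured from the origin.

Part | A | x̄ᵢ | ȳᵢ | A·x̄ᵢ | A·ȳᵢ
web | 3740.00 | 11.00 | 85.00 | 41140.00 | 317900.00
bottom flange | 1800.00 | 67.00 | 10.00 | 120600.00 | 18000.00
top flange | 1800.00 | 67.00 | 160.00 | 120600.00 | 288000.00
Σ | 7340.00 |  |  | 282340.00 | 623900.00
x_c = 282340.00 / 7340.00 = 38.47 mm
y_c = 623900.00 / 7340.00 = 85.00 mm

x_c = 38.47 mm, y_c = 85.00 mm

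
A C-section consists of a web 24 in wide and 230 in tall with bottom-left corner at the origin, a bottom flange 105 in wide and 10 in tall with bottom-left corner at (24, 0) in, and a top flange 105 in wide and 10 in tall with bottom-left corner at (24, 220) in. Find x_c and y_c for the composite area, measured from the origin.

x_c = 29.78 in, y_c = 115.00 in

web: A = 24 × 230 = 5520.00, centroid at (12.00, 115.00).
bottom flange: A = 105 × 10 = 1050.00, centroid at (76.50, 5.00).
top flange: A = 105 × 10 = 1050.00, centroid at (76.50, 225.00).
ΣA = 7620.00 in², ΣAx_c = 226890.00 in³, ΣAy_c = 876300.00 in³.
x_c = 226890.00/7620.00 = 29.78 in; y_c = 876300.00/7620.00 = 115.00 in.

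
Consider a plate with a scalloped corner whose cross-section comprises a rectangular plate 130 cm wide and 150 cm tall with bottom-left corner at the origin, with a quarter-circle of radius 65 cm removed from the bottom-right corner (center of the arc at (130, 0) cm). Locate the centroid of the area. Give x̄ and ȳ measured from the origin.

x̄ = 57.33 cm, ȳ = 84.72 cm

Part | A | x̄ᵢ | ȳᵢ | A·x̄ᵢ | A·ȳᵢ
plate | 19500.00 | 65.00 | 75.00 | 1267500.00 | 1462500.00
removed quarter-circle | -3318.31 | 102.41 | 27.59 | -339838.27 | -91541.67
Σ | 16181.69 |  |  | 927661.73 | 1370958.33
x̄ = 927661.73 / 16181.69 = 57.33 cm
ȳ = 1370958.33 / 16181.69 = 84.72 cm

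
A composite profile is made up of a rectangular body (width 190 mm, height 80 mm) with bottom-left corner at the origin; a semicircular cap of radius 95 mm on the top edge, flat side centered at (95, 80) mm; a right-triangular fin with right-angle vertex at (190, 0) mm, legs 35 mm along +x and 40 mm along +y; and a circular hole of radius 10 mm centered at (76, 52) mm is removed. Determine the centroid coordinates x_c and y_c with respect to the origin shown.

x_c = 97.71 mm, y_c = 77.50 mm

rectangular body: A = 190 × 80 = 15200.00, centroid at (95.00, 40.00).
semicircular top: A = ½π·95² = 14176.44, centroid at (95.00, 120.32).
triangular fin: A = ½·35·40 = 700.00, centroid at (201.67, 13.33).
hole: A = −π·10² = -314.16, centroid at (76.00, 52.00).
ΣA = 29762.28 mm²
ΣAx_c = (15200.00)(95.00) + (14176.44)(95.00) + (700.00)(201.67) + (-314.16)(76.00) = 2908052.06 mm³
ΣAy_c = (15200.00)(40.00) + (14176.44)(120.32) + (700.00)(13.33) + (-314.16)(52.00) = 2306695.33 mm³
x_c = 2908052.06 / 29762.28 = 97.71 mm
y_c = 2306695.33 / 29762.28 = 77.50 mm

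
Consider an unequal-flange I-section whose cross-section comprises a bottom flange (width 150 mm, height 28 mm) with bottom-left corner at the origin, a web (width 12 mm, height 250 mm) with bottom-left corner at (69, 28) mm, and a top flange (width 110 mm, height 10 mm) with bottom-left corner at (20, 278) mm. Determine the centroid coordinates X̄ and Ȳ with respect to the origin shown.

X̄ = 75.00 mm, Ȳ = 99.89 mm

Part | A | x̄ᵢ | ȳᵢ | A·x̄ᵢ | A·ȳᵢ
bottom flange | 4200.00 | 75.00 | 14.00 | 315000.00 | 58800.00
web | 3000.00 | 75.00 | 153.00 | 225000.00 | 459000.00
top flange | 1100.00 | 75.00 | 283.00 | 82500.00 | 311300.00
Σ | 8300.00 |  |  | 622500.00 | 829100.00
X̄ = 622500.00 / 8300.00 = 75.00 mm
Ȳ = 829100.00 / 8300.00 = 99.89 mm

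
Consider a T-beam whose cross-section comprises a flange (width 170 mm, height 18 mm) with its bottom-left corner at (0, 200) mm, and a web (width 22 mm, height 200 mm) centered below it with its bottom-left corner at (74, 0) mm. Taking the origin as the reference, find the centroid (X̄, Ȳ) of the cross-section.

web: A = 22 × 200 = 4400.00, centroid at (85.00, 100.00).
flange: A = 170 × 18 = 3060.00, centroid at (85.00, 209.00).
ΣA = 7460.00 mm²
ΣAX̄ = (4400.00)(85.00) + (3060.00)(85.00) = 634100.00 mm³
ΣAȲ = (4400.00)(100.00) + (3060.00)(209.00) = 1079540.00 mm³
X̄ = 634100.00 / 7460.00 = 85.00 mm
Ȳ = 1079540.00 / 7460.00 = 144.71 mm

X̄ = 85.00 mm, Ȳ = 144.71 mm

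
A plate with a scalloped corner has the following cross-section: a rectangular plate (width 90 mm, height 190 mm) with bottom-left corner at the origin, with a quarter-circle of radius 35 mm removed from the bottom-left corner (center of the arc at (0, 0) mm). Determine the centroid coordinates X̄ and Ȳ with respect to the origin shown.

X̄ = 46.80 mm, Ȳ = 99.78 mm

plate: A = 90 × 190 = 17100.00, centroid at (45.00, 95.00).
removed quarter-circle: A = −¼π·35² = -962.11, centroid at (14.85, 14.85).
ΣA = 16137.89 mm²
ΣAX̄ = (17100.00)(45.00) + (-962.11)(14.85) = 755208.33 mm³
ΣAȲ = (17100.00)(95.00) + (-962.11)(14.85) = 1610208.33 mm³
X̄ = 755208.33 / 16137.89 = 46.80 mm
Ȳ = 1610208.33 / 16137.89 = 99.78 mm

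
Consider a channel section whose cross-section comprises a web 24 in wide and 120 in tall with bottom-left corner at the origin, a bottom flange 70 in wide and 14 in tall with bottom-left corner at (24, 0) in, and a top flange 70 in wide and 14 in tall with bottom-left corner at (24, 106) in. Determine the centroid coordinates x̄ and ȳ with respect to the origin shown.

web: A = 24 × 120 = 2880.00, centroid at (12.00, 60.00).
bottom flange: A = 70 × 14 = 980.00, centroid at (59.00, 7.00).
top flange: A = 70 × 14 = 980.00, centroid at (59.00, 113.00).
ΣA = 4840.00 in², ΣAx̄ = 150200.00 in³, ΣAȳ = 290400.00 in³.
x̄ = 150200.00/4840.00 = 31.03 in; ȳ = 290400.00/4840.00 = 60.00 in.

x̄ = 31.03 in, ȳ = 60.00 in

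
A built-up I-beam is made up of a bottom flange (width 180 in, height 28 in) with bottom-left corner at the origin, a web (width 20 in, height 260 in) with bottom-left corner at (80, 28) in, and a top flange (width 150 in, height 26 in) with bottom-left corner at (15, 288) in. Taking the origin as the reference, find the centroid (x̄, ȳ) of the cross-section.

bottom flange: A = 180 × 28 = 5040.00, centroid at (90.00, 14.00).
web: A = 20 × 260 = 5200.00, centroid at (90.00, 158.00).
top flange: A = 150 × 26 = 3900.00, centroid at (90.00, 301.00).
ΣA = 14140.00 in²
ΣAx̄ = (5040.00)(90.00) + (5200.00)(90.00) + (3900.00)(90.00) = 1272600.00 in³
ΣAȳ = (5040.00)(14.00) + (5200.00)(158.00) + (3900.00)(301.00) = 2066060.00 in³
x̄ = 1272600.00 / 14140.00 = 90.00 in
ȳ = 2066060.00 / 14140.00 = 146.11 in

x̄ = 90.00 in, ȳ = 146.11 in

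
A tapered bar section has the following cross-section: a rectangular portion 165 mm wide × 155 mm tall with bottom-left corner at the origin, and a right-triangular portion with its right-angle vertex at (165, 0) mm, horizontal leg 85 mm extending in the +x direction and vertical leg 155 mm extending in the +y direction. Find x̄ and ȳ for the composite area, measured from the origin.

Part | A | x̄ᵢ | ȳᵢ | A·x̄ᵢ | A·ȳᵢ
rectangular portion | 25575.00 | 82.50 | 77.50 | 2109937.50 | 1982062.50
triangular portion | 6587.50 | 193.33 | 51.67 | 1273583.33 | 340354.17
Σ | 32162.50 |  |  | 3383520.83 | 2322416.67
x̄ = 3383520.83 / 32162.50 = 105.20 mm
ȳ = 2322416.67 / 32162.50 = 72.21 mm

x̄ = 105.20 mm, ȳ = 72.21 mm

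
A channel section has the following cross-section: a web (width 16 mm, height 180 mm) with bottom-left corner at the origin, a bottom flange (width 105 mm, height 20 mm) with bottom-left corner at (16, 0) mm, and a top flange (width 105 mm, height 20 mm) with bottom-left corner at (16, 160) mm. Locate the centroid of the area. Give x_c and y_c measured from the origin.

Part | A | x̄ᵢ | ȳᵢ | A·x̄ᵢ | A·ȳᵢ
web | 2880.00 | 8.00 | 90.00 | 23040.00 | 259200.00
bottom flange | 2100.00 | 68.50 | 10.00 | 143850.00 | 21000.00
top flange | 2100.00 | 68.50 | 170.00 | 143850.00 | 357000.00
Σ | 7080.00 |  |  | 310740.00 | 637200.00
x_c = 310740.00 / 7080.00 = 43.89 mm
y_c = 637200.00 / 7080.00 = 90.00 mm

x_c = 43.89 mm, y_c = 90.00 mm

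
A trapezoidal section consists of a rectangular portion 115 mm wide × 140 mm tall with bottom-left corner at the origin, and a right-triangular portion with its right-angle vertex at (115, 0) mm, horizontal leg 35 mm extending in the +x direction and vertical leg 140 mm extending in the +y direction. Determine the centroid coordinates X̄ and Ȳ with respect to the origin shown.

rectangular portion: A = 115 × 140 = 16100.00, centroid at (57.50, 70.00).
triangular portion: A = ½·35·140 = 2450.00, centroid at (126.67, 46.67).
ΣA = 18550.00 mm², ΣAX̄ = 1236083.33 mm³, ΣAȲ = 1241333.33 mm³.
X̄ = 1236083.33/18550.00 = 66.64 mm; Ȳ = 1241333.33/18550.00 = 66.92 mm.

X̄ = 66.64 mm, Ȳ = 66.92 mm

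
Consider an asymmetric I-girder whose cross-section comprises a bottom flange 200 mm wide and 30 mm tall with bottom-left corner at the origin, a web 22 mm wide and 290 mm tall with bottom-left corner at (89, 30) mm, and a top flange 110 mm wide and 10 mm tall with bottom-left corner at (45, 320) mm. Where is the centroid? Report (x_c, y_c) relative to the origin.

bottom flange: A = 200 × 30 = 6000.00, centroid at (100.00, 15.00).
web: A = 22 × 290 = 6380.00, centroid at (100.00, 175.00).
top flange: A = 110 × 10 = 1100.00, centroid at (100.00, 325.00).
ΣA = 13480.00 mm², ΣAx_c = 1348000.00 mm³, ΣAy_c = 1564000.00 mm³.
x_c = 1348000.00/13480.00 = 100.00 mm; y_c = 1564000.00/13480.00 = 116.02 mm.

x_c = 100.00 mm, y_c = 116.02 mm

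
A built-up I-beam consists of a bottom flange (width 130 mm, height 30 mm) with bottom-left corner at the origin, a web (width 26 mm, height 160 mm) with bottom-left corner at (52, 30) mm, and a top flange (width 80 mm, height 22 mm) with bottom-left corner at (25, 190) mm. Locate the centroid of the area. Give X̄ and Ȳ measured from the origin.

X̄ = 65.00 mm, Ȳ = 88.58 mm

bottom flange: A = 130 × 30 = 3900.00, centroid at (65.00, 15.00).
web: A = 26 × 160 = 4160.00, centroid at (65.00, 110.00).
top flange: A = 80 × 22 = 1760.00, centroid at (65.00, 201.00).
ΣA = 9820.00 mm²
ΣAX̄ = (3900.00)(65.00) + (4160.00)(65.00) + (1760.00)(65.00) = 638300.00 mm³
ΣAȲ = (3900.00)(15.00) + (4160.00)(110.00) + (1760.00)(201.00) = 869860.00 mm³
X̄ = 638300.00 / 9820.00 = 65.00 mm
Ȳ = 869860.00 / 9820.00 = 88.58 mm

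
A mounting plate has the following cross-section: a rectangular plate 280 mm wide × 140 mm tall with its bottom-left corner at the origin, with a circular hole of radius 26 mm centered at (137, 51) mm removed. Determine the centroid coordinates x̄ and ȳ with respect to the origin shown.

plate: A = 280 × 140 = 39200.00, centroid at (140.00, 70.00).
hole: A = −π·26² = -2123.72, centroid at (137.00, 51.00).
ΣA = 37076.28 mm²
ΣAx̄ = (39200.00)(140.00) + (-2123.72)(137.00) = 5197050.82 mm³
ΣAȳ = (39200.00)(70.00) + (-2123.72)(51.00) = 2635690.45 mm³
x̄ = 5197050.82 / 37076.28 = 140.17 mm
ȳ = 2635690.45 / 37076.28 = 71.09 mm

x̄ = 140.17 mm, ȳ = 71.09 mm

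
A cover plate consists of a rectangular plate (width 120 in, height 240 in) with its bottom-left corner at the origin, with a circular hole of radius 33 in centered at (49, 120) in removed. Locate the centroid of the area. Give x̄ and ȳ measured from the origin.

Part | A | x̄ᵢ | ȳᵢ | A·x̄ᵢ | A·ȳᵢ
plate | 28800.00 | 60.00 | 120.00 | 1728000.00 | 3456000.00
hole | -3421.19 | 49.00 | 120.00 | -167638.53 | -410543.33
Σ | 25378.81 |  |  | 1560361.47 | 3045456.67
x̄ = 1560361.47 / 25378.81 = 61.48 in
ȳ = 3045456.67 / 25378.81 = 120.00 in

x̄ = 61.48 in, ȳ = 120.00 in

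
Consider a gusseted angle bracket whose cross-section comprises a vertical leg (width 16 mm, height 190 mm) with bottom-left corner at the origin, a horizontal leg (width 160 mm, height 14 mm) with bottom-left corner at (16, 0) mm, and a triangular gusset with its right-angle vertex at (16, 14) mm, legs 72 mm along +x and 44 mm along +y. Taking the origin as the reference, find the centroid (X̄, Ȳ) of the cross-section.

X̄ = 44.10 mm, Ȳ = 50.97 mm

vertical leg: A = 16 × 190 = 3040.00, centroid at (8.00, 95.00).
horizontal leg: A = 160 × 14 = 2240.00, centroid at (96.00, 7.00).
gusset: A = ½·72·44 = 1584.00, centroid at (40.00, 28.67).
ΣA = 6864.00 mm², ΣAX̄ = 302720.00 mm³, ΣAȲ = 349888.00 mm³.
X̄ = 302720.00/6864.00 = 44.10 mm; Ȳ = 349888.00/6864.00 = 50.97 mm.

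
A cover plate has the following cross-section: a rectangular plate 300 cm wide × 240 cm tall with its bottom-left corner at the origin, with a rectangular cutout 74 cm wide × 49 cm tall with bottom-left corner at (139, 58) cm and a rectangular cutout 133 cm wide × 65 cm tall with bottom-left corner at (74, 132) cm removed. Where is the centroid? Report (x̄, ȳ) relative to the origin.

plate: A = 300 × 240 = 72000.00, centroid at (150.00, 120.00).
hole 1: A = −(74 × 49) = -3626.00, centroid at (176.00, 82.50).
hole 2: A = −(133 × 65) = -8645.00, centroid at (140.50, 164.50).
ΣA = 59729.00 cm², ΣAx̄ = 8947201.50 cm³, ΣAȳ = 6918752.50 cm³.
x̄ = 8947201.50/59729.00 = 149.80 cm; ȳ = 6918752.50/59729.00 = 115.84 cm.

x̄ = 149.80 cm, ȳ = 115.84 cm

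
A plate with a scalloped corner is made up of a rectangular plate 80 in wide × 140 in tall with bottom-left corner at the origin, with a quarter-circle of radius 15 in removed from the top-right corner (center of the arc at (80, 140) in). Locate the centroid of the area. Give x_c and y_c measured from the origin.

x_c = 39.46 in, y_c = 68.98 in

plate: A = 80 × 140 = 11200.00, centroid at (40.00, 70.00).
removed quarter-circle: A = −¼π·15² = -176.71, centroid at (73.63, 133.63).
ΣA = 11023.29 in², ΣAx_c = 434987.83 in³, ΣAy_c = 760384.96 in³.
x_c = 434987.83/11023.29 = 39.46 in; y_c = 760384.96/11023.29 = 68.98 in.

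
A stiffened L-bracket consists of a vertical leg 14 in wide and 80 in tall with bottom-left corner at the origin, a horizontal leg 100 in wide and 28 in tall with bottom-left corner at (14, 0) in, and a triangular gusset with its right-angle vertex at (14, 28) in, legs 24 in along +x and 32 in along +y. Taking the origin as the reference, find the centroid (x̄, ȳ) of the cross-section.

x̄ = 45.42 in, ȳ = 22.97 in

vertical leg: A = 14 × 80 = 1120.00, centroid at (7.00, 40.00).
horizontal leg: A = 100 × 28 = 2800.00, centroid at (64.00, 14.00).
gusset: A = ½·24·32 = 384.00, centroid at (22.00, 38.67).
ΣA = 4304.00 in², ΣAx̄ = 195488.00 in³, ΣAȳ = 98848.00 in³.
x̄ = 195488.00/4304.00 = 45.42 in; ȳ = 98848.00/4304.00 = 22.97 in.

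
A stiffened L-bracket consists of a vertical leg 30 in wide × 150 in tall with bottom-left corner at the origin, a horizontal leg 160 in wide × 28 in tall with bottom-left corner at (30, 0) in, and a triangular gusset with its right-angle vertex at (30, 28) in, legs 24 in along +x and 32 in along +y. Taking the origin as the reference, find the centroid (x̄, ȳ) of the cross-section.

Part | A | x̄ᵢ | ȳᵢ | A·x̄ᵢ | A·ȳᵢ
vertical leg | 4500.00 | 15.00 | 75.00 | 67500.00 | 337500.00
horizontal leg | 4480.00 | 110.00 | 14.00 | 492800.00 | 62720.00
gusset | 384.00 | 38.00 | 38.67 | 14592.00 | 14848.00
Σ | 9364.00 |  |  | 574892.00 | 415068.00
x̄ = 574892.00 / 9364.00 = 61.39 in
ȳ = 415068.00 / 9364.00 = 44.33 in

x̄ = 61.39 in, ȳ = 44.33 in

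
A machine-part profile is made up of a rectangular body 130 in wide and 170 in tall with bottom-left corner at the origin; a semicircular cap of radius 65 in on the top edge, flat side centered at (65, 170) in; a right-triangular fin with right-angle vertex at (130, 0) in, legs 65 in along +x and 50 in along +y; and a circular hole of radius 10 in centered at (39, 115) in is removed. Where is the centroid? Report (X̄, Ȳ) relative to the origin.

rectangular body: A = 130 × 170 = 22100.00, centroid at (65.00, 85.00).
semicircular top: A = ½π·65² = 6636.61, centroid at (65.00, 197.59).
triangular fin: A = ½·65·50 = 1625.00, centroid at (151.67, 16.67).
hole: A = −π·10² = -314.16, centroid at (39.00, 115.00).
ΣA = 30047.46 in²
ΣAX̄ = (22100.00)(65.00) + (6636.61)(65.00) + (1625.00)(151.67) + (-314.16)(39.00) = 2102086.06 in³
ΣAȲ = (22100.00)(85.00) + (6636.61)(197.59) + (1625.00)(16.67) + (-314.16)(115.00) = 3180762.81 in³
X̄ = 2102086.06 / 30047.46 = 69.96 in
Ȳ = 3180762.81 / 30047.46 = 105.86 in

X̄ = 69.96 in, Ȳ = 105.86 in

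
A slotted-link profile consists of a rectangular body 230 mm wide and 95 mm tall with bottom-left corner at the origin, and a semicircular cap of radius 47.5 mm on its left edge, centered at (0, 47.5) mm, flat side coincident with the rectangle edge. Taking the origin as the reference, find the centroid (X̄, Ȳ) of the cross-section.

X̄ = 96.14 mm, Ȳ = 47.50 mm

rectangular body: A = 230 × 95 = 21850.00, centroid at (115.00, 47.50).
semicircular end: A = ½π·47.5² = 3544.11, centroid at (-20.16, 47.50).
ΣA = 25394.11 mm², ΣAX̄ = 2441302.08 mm³, ΣAȲ = 1206220.19 mm³.
X̄ = 2441302.08/25394.11 = 96.14 mm; Ȳ = 1206220.19/25394.11 = 47.50 mm.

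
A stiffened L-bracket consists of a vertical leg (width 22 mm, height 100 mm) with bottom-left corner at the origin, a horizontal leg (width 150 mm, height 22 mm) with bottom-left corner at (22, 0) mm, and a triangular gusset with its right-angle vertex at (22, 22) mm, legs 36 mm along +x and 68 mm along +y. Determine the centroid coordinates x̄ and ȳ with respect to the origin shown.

vertical leg: A = 22 × 100 = 2200.00, centroid at (11.00, 50.00).
horizontal leg: A = 150 × 22 = 3300.00, centroid at (97.00, 11.00).
gusset: A = ½·36·68 = 1224.00, centroid at (34.00, 44.67).
ΣA = 6724.00 mm²
ΣAx̄ = (2200.00)(11.00) + (3300.00)(97.00) + (1224.00)(34.00) = 385916.00 mm³
ΣAȳ = (2200.00)(50.00) + (3300.00)(11.00) + (1224.00)(44.67) = 200972.00 mm³
x̄ = 385916.00 / 6724.00 = 57.39 mm
ȳ = 200972.00 / 6724.00 = 29.89 mm

x̄ = 57.39 mm, ȳ = 29.89 mm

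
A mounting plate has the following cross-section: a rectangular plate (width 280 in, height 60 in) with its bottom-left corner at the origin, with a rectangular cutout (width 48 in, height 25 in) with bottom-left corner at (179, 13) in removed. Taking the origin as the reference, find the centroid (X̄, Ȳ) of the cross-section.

X̄ = 135.15 in, Ȳ = 30.35 in

plate: A = 280 × 60 = 16800.00, centroid at (140.00, 30.00).
hole: A = −(48 × 25) = -1200.00, centroid at (203.00, 25.50).
ΣA = 15600.00 in²
ΣAX̄ = (16800.00)(140.00) + (-1200.00)(203.00) = 2108400.00 in³
ΣAȲ = (16800.00)(30.00) + (-1200.00)(25.50) = 473400.00 in³
X̄ = 2108400.00 / 15600.00 = 135.15 in
Ȳ = 473400.00 / 15600.00 = 30.35 in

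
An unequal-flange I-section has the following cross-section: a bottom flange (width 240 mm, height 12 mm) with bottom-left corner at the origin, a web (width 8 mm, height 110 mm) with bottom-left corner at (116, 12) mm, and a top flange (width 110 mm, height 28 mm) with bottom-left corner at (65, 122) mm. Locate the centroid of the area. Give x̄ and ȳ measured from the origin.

Part | A | x̄ᵢ | ȳᵢ | A·x̄ᵢ | A·ȳᵢ
bottom flange | 2880.00 | 120.00 | 6.00 | 345600.00 | 17280.00
web | 880.00 | 120.00 | 67.00 | 105600.00 | 58960.00
top flange | 3080.00 | 120.00 | 136.00 | 369600.00 | 418880.00
Σ | 6840.00 |  |  | 820800.00 | 495120.00
x̄ = 820800.00 / 6840.00 = 120.00 mm
ȳ = 495120.00 / 6840.00 = 72.39 mm

x̄ = 120.00 mm, ȳ = 72.39 mm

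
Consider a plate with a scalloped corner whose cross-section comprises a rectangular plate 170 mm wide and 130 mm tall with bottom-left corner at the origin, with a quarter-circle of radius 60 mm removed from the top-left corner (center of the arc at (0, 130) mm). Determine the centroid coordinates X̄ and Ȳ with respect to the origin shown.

X̄ = 93.73 mm, Ȳ = 59.20 mm

Part | A | x̄ᵢ | ȳᵢ | A·x̄ᵢ | A·ȳᵢ
plate | 22100.00 | 85.00 | 65.00 | 1878500.00 | 1436500.00
removed quarter-circle | -2827.43 | 25.46 | 104.54 | -72000.00 | -295566.34
Σ | 19272.57 |  |  | 1806500.00 | 1140933.66
X̄ = 1806500.00 / 19272.57 = 93.73 mm
Ȳ = 1140933.66 / 19272.57 = 59.20 mm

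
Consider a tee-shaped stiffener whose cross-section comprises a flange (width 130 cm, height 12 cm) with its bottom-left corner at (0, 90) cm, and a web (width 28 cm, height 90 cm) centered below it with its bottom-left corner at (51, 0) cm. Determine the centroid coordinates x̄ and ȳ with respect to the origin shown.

x̄ = 65.00 cm, ȳ = 64.50 cm

web: A = 28 × 90 = 2520.00, centroid at (65.00, 45.00).
flange: A = 130 × 12 = 1560.00, centroid at (65.00, 96.00).
ΣA = 4080.00 cm²
ΣAx̄ = (2520.00)(65.00) + (1560.00)(65.00) = 265200.00 cm³
ΣAȳ = (2520.00)(45.00) + (1560.00)(96.00) = 263160.00 cm³
x̄ = 265200.00 / 4080.00 = 65.00 cm
ȳ = 263160.00 / 4080.00 = 64.50 cm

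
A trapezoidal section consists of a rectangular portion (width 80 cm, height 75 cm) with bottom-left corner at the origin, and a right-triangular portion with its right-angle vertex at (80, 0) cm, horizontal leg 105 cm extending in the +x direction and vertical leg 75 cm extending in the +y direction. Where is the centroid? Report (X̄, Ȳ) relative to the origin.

rectangular portion: A = 80 × 75 = 6000.00, centroid at (40.00, 37.50).
triangular portion: A = ½·105·75 = 3937.50, centroid at (115.00, 25.00).
ΣA = 9937.50 cm², ΣAX̄ = 692812.50 cm³, ΣAȲ = 323437.50 cm³.
X̄ = 692812.50/9937.50 = 69.72 cm; Ȳ = 323437.50/9937.50 = 32.55 cm.

X̄ = 69.72 cm, Ȳ = 32.55 cm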